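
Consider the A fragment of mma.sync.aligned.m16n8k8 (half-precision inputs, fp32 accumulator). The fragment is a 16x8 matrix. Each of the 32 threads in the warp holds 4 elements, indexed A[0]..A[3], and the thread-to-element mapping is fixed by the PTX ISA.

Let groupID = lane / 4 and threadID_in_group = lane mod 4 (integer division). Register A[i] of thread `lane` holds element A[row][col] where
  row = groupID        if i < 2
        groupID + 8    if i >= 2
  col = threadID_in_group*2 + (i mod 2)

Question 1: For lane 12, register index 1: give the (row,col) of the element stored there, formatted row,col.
lane 12⇒12/4=3, 12 mod 4=0
i=1  r:3+0⇒3  c:2·0+1⇒1

3,1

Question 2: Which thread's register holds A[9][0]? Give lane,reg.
4,2

r=9⇒gr=1,Rb=1  c=0⇒th=0,odd=0
L=1*4+0=4  i=1*2+0=2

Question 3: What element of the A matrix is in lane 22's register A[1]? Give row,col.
5,5

L=22->g=22>>2=5, t=22&3=2
[1]->row 5+0=5  col 2·2+1=5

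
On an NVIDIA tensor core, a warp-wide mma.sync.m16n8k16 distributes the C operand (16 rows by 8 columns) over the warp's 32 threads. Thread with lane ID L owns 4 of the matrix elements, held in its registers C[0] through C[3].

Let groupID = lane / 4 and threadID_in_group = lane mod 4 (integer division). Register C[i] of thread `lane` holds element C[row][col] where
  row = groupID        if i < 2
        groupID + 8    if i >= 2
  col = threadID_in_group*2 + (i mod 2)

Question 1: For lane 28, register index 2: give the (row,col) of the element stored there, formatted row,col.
15,0

L=28->gid=28>>2=7, tid=28&3=0
[2]->row 7+8=15  col 0·2+0=0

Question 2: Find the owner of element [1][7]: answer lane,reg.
r:1=>grp=1,rB=0  c:7=>tig=3,lo=1
L=1*4+3=7  i=0*2+1=1

7,1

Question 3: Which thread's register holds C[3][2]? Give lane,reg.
13,0

r: 3->gid=3,r8=0  c: 2->tid=1,i&1=0
L=3*4+1=13  i=0*2+0=0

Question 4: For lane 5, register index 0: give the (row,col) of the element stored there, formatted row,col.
lane 5: g=1 (5/4), t=1 (5%4)
i=0: r=1+0=1, c=1*2+0=2

1,2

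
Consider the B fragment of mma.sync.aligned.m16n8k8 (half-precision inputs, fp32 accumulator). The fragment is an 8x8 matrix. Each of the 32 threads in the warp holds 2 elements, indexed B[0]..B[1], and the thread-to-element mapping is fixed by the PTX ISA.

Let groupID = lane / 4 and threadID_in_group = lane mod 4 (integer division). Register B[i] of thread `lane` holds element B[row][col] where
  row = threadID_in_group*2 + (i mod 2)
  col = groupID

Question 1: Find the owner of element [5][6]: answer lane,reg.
c=6→G=6  r=5→T=2,p=1
L=6*4+2=26  i=1=1

26,1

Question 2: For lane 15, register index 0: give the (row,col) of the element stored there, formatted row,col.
L=15⇒gr=15>>2=3, th=15&3=3
[0]⇒row 3·2+0=6  col gr=3

6,3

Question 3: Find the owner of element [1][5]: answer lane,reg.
20,1

c: 5->gid=5  r: 1->tid=0,i&1=1
L=5*4+0=20  i=1=1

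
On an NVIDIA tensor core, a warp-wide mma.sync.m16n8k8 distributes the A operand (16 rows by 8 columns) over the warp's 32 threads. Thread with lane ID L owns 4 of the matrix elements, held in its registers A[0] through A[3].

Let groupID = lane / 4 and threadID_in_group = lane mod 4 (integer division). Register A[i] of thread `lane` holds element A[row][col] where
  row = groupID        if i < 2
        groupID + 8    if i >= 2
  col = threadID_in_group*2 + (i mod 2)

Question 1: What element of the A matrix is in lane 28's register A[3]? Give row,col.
lane 28: gr=7 (28/4), th=0 (28%4)
i=3: r=7+8=15, c=0*2+1=1

15,1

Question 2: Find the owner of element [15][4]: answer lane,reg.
r: 15->gid=7,r8=1  c: 4->tid=2,i&1=0
L=7*4+2=30  i=1*2+0=2

30,2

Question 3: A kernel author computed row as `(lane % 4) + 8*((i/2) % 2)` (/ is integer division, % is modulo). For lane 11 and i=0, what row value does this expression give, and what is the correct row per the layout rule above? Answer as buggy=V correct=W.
`(lane % 4) + 8*((i/2) % 2)`[11,0]→3
L=11→G=11>>2=2, T=11&3=3
[0]→row 2+0=2  col 3·2+0=6
row: 3 vs 2

buggy=3 correct=2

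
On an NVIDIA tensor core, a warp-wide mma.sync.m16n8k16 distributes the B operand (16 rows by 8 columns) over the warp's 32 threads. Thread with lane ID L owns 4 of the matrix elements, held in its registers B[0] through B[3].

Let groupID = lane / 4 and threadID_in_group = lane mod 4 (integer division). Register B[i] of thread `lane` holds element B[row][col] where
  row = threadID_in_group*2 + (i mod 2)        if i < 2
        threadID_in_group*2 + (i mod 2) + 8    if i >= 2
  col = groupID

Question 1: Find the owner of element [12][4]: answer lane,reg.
c: 4->gid=4  r: 12->r8=1,tid=2,i&1=0
L=4*4+2=18  i=1*2+0=2

18,2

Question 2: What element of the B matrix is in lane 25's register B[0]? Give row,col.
2,6

lane 25: gr=6 (25/4), th=1 (25%4)
i=0: r=1*2+0+0=2, c=gr=6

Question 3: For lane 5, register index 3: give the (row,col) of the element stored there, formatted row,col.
11,1

5: gid=1,tid=1
[3] (1*2+1+8,1) = (11,1)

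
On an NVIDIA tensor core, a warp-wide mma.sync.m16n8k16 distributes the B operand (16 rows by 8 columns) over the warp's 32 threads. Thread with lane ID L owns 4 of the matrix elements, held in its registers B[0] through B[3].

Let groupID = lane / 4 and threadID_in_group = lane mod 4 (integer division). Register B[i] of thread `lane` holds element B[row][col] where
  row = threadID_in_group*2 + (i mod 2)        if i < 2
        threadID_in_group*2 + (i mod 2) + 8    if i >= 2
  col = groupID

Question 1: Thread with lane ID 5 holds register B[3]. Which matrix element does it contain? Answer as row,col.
11,1

L=5=>grp=5>>2=1, tig=5&3=1
[3]=>row 1·2+1+8=11  col grp=1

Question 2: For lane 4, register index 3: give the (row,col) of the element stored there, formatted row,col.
4: G=1,T=0
[3] (0*2+1+8,1) = (9,1)

9,1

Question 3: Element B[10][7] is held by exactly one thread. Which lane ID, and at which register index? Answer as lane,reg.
29,2

c=7->g=7  r=10->rb=1,t=1,b0=0
L=7*4+1=29  i=1*2+0=2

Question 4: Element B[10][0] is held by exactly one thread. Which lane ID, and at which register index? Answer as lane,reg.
1,2

c=0->g=0  r=10->rb=1,t=1,b0=0
L=0*4+1=1  i=1*2+0=2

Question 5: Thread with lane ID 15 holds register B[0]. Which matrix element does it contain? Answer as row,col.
L=15->gid=15>>2=3, tid=15&3=3
[0]->row 3·2+0+0=6  col gid=3

6,3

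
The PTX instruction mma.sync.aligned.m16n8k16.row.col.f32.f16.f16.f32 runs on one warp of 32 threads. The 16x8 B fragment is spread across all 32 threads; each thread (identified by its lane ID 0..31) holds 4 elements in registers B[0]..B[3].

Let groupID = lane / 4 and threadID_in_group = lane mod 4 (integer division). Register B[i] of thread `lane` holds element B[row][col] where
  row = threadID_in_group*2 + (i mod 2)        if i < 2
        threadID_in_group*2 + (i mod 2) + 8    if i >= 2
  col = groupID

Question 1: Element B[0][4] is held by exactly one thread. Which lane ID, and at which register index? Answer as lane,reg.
c:4=>grp=4  r:0=>rB=0,tig=0,lo=0
L=4*4+0=16  i=0*2+0=0

16,0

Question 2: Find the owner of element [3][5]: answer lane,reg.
c=5->g=5  r=3->rb=0,t=1,b0=1
L=5*4+1=21  i=0*2+1=1

21,1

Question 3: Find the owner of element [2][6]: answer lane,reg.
25,0

c: 6->gid=6  r: 2->r8=0,tid=1,i&1=0
L=6*4+1=25  i=0*2+0=0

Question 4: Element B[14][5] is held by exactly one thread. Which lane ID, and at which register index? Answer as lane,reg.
23,2

c=5⇒gr=5  r=14⇒Rb=1,th=3,odd=0
L=5*4+3=23  i=1*2+0=2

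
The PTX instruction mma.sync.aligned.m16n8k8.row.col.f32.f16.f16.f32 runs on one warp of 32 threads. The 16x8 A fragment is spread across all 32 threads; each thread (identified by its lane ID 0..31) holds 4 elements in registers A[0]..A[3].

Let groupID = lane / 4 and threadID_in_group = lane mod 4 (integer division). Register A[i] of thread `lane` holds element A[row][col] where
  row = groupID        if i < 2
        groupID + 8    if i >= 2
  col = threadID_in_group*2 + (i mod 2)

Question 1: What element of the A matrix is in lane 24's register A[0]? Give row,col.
6,0

lane 24->24/4=6, 24 mod 4=0
i=0  r:6+0->6  c:2·0+0->0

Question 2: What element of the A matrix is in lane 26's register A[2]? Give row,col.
14,4

26: g=6,t=2
[2] (6+8,2*2+0) = (14,4)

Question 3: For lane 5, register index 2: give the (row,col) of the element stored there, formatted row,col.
9,2

lane 5: G=1 (5/4), T=1 (5%4)
i=2: r=1+8=9, c=1*2+0=2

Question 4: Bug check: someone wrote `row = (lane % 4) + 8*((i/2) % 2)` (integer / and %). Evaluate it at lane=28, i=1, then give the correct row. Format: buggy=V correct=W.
buggy=0 correct=7

`(lane % 4) + 8*((i/2) % 2)`[28,1]->0
L=28->g=28>>2=7, t=28&3=0
[1]->row 7+0=7  col 0·2+1=1
row: 0 vs 7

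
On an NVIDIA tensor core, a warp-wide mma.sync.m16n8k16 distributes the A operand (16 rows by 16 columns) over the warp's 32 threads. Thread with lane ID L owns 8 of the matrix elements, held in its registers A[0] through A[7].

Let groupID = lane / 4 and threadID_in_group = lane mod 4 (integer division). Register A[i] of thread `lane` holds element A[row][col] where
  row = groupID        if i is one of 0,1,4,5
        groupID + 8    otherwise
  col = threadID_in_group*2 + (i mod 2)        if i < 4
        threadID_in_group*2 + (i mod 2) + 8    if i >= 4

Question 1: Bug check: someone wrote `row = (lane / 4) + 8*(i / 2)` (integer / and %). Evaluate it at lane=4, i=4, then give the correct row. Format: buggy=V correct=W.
`(lane / 4) + 8*(i / 2)`[4,4]->17
lane 4: gid=1 (4/4), tid=0 (4%4)
i=4: r=1+0=1, c=0*2+0+8=8
row: 17 vs 1

buggy=17 correct=1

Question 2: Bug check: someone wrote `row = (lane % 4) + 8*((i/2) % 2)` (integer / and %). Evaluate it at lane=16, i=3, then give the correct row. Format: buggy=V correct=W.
buggy=8 correct=12

`(lane % 4) + 8*((i/2) % 2)`[16,3]⇒8
L=16⇒gr=16>>2=4, th=16&3=0
[3]⇒row 4+8=12  col 0·2+1+0=1
row: 8 vs 12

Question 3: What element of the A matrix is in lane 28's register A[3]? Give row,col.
lane 28: grp=7 (28/4), tig=0 (28%4)
i=3: r=7+8=15, c=0*2+1+0=1

15,1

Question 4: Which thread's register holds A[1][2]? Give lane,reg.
5,0

r=1⇒gr=1,Rb=0  c=2⇒Cb=0,th=1,odd=0
L=1*4+1=5  i=0*4+0*2+0=0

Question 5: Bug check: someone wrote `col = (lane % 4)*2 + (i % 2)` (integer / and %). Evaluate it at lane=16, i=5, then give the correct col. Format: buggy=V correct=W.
`(lane % 4)*2 + (i % 2)`[16,5]->1
L=16->g=16>>2=4, t=16&3=0
[5]->row 4+0=4  col 0·2+1+8=9
col: 1 vs 9

buggy=1 correct=9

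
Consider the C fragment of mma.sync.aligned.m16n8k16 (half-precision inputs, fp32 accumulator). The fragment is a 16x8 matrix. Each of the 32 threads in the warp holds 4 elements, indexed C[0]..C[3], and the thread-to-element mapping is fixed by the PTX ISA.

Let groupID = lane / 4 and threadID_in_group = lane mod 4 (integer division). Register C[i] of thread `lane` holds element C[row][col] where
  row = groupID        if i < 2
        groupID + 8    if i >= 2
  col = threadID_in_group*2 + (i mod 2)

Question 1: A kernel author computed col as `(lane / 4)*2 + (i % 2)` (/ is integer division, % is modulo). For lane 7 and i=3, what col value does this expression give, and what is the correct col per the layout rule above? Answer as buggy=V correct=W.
`(lane / 4)*2 + (i % 2)`[7,3]⇒3
lane 7: gr=1 (7/4), th=3 (7%4)
i=3: r=1+8=9, c=3*2+1=7
col: 3 vs 7

buggy=3 correct=7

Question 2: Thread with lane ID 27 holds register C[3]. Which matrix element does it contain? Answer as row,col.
14,7

27: g=6,t=3
[3] (6+8,3*2+1) = (14,7)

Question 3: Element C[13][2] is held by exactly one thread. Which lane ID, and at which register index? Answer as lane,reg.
r: 13->gid=5,r8=1  c: 2->tid=1,i&1=0
L=5*4+1=21  i=1*2+0=2

21,2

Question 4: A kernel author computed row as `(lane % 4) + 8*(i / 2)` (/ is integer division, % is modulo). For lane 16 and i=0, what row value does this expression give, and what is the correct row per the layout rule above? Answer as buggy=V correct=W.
`(lane % 4) + 8*(i / 2)`[16,0]→0
16: G=4,T=0
[0] (4+0,0*2+0) = (4,0)
row: 0 vs 4

buggy=0 correct=4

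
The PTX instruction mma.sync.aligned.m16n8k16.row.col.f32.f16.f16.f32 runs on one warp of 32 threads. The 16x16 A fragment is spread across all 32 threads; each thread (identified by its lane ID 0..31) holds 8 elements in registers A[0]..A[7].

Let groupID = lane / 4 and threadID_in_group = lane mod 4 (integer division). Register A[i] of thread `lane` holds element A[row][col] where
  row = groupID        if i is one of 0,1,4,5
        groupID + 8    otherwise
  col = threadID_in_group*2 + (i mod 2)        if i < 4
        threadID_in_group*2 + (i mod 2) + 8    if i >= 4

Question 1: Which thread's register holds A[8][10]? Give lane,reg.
r:8=>grp=0,rB=1  c:10=>cB=1,tig=1,lo=0
L=0*4+1=1  i=1*4+1*2+0=6

1,6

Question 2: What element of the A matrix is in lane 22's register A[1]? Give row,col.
5,5

lane 22: gr=5 (22/4), th=2 (22%4)
i=1: r=5+0=5, c=2*2+1+0=5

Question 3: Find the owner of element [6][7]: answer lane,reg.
27,1

r=6⇒gr=6,Rb=0  c=7⇒Cb=0,th=3,odd=1
L=6*4+3=27  i=0*4+0*2+1=1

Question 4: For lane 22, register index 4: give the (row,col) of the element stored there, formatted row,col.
5,12

lane 22: gr=5 (22/4), th=2 (22%4)
i=4: r=5+0=5, c=2*2+0+8=12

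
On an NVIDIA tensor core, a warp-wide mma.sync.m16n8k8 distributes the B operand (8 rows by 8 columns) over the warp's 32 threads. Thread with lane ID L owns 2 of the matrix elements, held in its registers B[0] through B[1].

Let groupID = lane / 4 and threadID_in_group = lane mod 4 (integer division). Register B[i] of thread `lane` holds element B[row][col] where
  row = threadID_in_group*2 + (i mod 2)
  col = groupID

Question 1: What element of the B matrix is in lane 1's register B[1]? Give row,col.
L=1→G=1>>2=0, T=1&3=1
[1]→row 1·2+1=3  col G=0

3,0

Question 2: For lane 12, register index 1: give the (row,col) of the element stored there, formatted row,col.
lane 12=>12/4=3, 12 mod 4=0
i=1  r:2·0+1=>1  c:3

1,3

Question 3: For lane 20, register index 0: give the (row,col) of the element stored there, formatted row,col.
0,5

L=20=>grp=20>>2=5, tig=20&3=0
[0]=>row 0·2+0=0  col grp=5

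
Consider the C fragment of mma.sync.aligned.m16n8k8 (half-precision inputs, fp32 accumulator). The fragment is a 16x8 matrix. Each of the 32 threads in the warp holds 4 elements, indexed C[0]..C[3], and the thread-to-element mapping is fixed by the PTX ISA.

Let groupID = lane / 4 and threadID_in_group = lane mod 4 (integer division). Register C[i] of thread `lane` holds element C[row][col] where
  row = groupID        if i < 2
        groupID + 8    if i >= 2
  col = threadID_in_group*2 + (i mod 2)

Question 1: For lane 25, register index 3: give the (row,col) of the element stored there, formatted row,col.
L=25⇒gr=25>>2=6, th=25&3=1
[3]⇒row 6+8=14  col 1·2+1=3

14,3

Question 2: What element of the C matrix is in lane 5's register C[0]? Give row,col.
1,2

L=5->g=5>>2=1, t=5&3=1
[0]->row 1+0=1  col 1·2+0=2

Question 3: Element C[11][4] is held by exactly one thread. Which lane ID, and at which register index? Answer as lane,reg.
14,2

r: 11->gid=3,r8=1  c: 4->tid=2,i&1=0
L=3*4+2=14  i=1*2+0=2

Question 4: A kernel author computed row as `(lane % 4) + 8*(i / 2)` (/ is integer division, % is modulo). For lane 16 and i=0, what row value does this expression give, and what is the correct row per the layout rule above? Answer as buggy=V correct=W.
`(lane % 4) + 8*(i / 2)`[16,0]=>0
L=16=>grp=16>>2=4, tig=16&3=0
[0]=>row 4+0=4  col 0·2+0=0
row: 0 vs 4

buggy=0 correct=4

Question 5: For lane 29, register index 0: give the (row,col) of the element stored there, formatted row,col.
7,2

lane 29=>29/4=7, 29 mod 4=1
i=0  r:7+0=>7  c:2·1+0=>2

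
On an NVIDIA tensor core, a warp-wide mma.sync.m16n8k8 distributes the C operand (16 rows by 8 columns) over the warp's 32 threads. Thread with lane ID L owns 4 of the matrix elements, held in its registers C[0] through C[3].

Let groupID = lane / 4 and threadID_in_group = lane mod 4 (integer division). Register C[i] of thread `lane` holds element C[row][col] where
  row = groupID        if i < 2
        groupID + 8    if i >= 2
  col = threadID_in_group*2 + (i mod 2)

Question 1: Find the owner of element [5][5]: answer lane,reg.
22,1

r=5->g=5,rb=0  c=5->t=2,b0=1
L=5*4+2=22  i=0*2+1=1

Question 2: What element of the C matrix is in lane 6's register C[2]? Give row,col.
6: gr=1,th=2
[2] (1+8,2*2+0) = (9,4)

9,4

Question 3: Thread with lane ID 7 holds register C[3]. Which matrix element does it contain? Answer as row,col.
9,7

lane 7: G=1 (7/4), T=3 (7%4)
i=3: r=1+8=9, c=3*2+1=7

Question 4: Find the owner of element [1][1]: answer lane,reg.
4,1

r:1=>grp=1,rB=0  c:1=>tig=0,lo=1
L=1*4+0=4  i=0*2+1=1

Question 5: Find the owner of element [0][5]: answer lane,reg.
2,1

r=0→G=0,rhi=0  c=5→T=2,p=1
L=0*4+2=2  i=0*2+1=1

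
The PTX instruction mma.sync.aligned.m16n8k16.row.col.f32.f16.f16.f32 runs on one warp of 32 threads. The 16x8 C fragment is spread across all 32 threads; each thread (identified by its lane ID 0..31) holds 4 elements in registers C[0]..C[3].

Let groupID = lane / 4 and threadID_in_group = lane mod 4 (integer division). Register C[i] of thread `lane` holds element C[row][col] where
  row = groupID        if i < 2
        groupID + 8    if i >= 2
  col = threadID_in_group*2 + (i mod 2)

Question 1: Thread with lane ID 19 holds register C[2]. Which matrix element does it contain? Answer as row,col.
L=19→G=19>>2=4, T=19&3=3
[2]→row 4+8=12  col 3·2+0=6

12,6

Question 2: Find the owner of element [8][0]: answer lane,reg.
0,2

r: 8->gid=0,r8=1  c: 0->tid=0,i&1=0
L=0*4+0=0  i=1*2+0=2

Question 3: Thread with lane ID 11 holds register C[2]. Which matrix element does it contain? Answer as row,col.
L=11->g=11>>2=2, t=11&3=3
[2]->row 2+8=10  col 3·2+0=6

10,6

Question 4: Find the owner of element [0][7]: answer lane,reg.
3,1

r=0→G=0,rhi=0  c=7→T=3,p=1
L=0*4+3=3  i=0*2+1=1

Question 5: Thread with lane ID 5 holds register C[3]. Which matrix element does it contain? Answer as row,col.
lane 5: gid=1 (5/4), tid=1 (5%4)
i=3: r=1+8=9, c=1*2+1=3

9,3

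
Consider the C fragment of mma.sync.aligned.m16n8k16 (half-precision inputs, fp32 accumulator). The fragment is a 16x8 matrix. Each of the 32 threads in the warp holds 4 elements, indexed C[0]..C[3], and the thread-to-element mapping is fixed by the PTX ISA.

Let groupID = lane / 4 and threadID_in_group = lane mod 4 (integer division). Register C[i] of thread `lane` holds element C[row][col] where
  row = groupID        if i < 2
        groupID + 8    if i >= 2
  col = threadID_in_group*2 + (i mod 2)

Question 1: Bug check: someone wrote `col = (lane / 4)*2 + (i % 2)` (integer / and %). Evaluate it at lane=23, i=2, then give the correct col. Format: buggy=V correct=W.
buggy=10 correct=6

`(lane / 4)*2 + (i % 2)`[23,2]->10
lane 23: gid=5 (23/4), tid=3 (23%4)
i=2: r=5+8=13, c=3*2+0=6
col: 10 vs 6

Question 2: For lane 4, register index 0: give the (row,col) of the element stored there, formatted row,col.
4: g=1,t=0
[0] (1+0,0*2+0) = (1,0)

1,0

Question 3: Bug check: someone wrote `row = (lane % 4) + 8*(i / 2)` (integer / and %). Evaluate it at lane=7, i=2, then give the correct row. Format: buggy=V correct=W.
`(lane % 4) + 8*(i / 2)`[7,2]→11
L=7→G=7>>2=1, T=7&3=3
[2]→row 1+8=9  col 3·2+0=6
row: 11 vs 9

buggy=11 correct=9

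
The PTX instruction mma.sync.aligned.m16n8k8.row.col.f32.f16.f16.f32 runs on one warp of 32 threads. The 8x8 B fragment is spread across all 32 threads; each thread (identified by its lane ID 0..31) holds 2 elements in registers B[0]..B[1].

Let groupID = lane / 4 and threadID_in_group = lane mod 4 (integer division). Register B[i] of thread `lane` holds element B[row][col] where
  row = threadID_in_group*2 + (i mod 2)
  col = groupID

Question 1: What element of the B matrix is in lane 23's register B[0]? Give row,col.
lane 23⇒23/4=5, 23 mod 4=3
i=0  r:2·3+0⇒6  c:5

6,5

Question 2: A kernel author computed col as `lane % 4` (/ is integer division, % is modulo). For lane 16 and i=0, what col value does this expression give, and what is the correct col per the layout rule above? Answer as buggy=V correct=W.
`lane % 4`[16,0]→0
16: G=4,T=0
[0] (0*2+0,4) = (0,4)
col: 0 vs 4

buggy=0 correct=4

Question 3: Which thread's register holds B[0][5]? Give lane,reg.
20,0

c: 5->gid=5  r: 0->tid=0,i&1=0
L=5*4+0=20  i=0=0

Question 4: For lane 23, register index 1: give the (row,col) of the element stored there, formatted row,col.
7,5

lane 23: grp=5 (23/4), tig=3 (23%4)
i=1: r=3*2+1=7, c=grp=5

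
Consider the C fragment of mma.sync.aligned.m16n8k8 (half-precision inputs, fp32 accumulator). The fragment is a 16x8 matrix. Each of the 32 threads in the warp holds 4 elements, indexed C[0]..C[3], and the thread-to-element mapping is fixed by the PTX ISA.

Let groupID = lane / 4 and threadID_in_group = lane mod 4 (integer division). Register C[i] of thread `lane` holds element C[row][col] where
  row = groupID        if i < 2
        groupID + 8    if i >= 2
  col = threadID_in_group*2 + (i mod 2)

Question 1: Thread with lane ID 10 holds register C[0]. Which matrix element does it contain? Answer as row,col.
lane 10->10/4=2, 10 mod 4=2
i=0  r:2+0->2  c:2·2+0->4

2,4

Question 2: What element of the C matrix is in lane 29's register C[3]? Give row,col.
L=29->gid=29>>2=7, tid=29&3=1
[3]->row 7+8=15  col 1·2+1=3

15,3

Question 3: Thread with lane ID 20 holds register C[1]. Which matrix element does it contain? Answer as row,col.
5,1

lane 20->20/4=5, 20 mod 4=0
i=1  r:5+0->5  c:2·0+1->1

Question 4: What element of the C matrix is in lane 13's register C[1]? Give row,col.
L=13->g=13>>2=3, t=13&3=1
[1]->row 3+0=3  col 1·2+1=3

3,3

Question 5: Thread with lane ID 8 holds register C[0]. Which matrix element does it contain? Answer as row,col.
L=8⇒gr=8>>2=2, th=8&3=0
[0]⇒row 2+0=2  col 0·2+0=0

2,0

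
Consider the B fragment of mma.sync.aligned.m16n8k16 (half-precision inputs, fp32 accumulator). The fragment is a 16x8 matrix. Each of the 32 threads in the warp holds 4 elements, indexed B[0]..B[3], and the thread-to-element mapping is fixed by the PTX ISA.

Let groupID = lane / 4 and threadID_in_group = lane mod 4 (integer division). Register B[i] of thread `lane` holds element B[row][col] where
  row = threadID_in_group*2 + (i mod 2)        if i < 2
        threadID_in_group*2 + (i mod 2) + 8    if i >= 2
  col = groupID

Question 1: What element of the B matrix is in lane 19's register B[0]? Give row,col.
L=19->g=19>>2=4, t=19&3=3
[0]->row 3·2+0+0=6  col g=4

6,4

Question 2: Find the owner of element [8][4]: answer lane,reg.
16,2

c=4->g=4  r=8->rb=1,t=0,b0=0
L=4*4+0=16  i=1*2+0=2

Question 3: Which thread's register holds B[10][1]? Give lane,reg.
c=1⇒gr=1  r=10⇒Rb=1,th=1,odd=0
L=1*4+1=5  i=1*2+0=2

5,2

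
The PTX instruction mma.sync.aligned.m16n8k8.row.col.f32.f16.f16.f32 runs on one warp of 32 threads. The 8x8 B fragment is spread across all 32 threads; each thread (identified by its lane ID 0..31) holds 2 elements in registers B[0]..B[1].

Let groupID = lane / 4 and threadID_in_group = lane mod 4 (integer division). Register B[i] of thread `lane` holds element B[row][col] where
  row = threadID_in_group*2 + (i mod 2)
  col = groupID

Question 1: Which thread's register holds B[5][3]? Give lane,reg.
14,1

c:3=>grp=3  r:5=>tig=2,lo=1
L=3*4+2=14  i=1=1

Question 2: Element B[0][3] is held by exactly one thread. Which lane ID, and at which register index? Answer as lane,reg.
12,0

c=3⇒gr=3  r=0⇒th=0,odd=0
L=3*4+0=12  i=0=0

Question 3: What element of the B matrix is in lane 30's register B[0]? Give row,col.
lane 30->30/4=7, 30 mod 4=2
i=0  r:2·2+0->4  c:7

4,7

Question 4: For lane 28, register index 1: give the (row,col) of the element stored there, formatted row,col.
lane 28: G=7 (28/4), T=0 (28%4)
i=1: r=0*2+1=1, c=G=7

1,7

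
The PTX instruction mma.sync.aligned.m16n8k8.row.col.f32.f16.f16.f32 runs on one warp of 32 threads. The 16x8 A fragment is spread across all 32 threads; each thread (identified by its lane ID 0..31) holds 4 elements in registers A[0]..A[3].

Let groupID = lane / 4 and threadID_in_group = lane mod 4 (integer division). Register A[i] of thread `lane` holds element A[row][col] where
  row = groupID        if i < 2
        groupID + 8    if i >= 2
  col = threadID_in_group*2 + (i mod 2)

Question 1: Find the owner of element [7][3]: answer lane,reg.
r:7=>grp=7,rB=0  c:3=>tig=1,lo=1
L=7*4+1=29  i=0*2+1=1

29,1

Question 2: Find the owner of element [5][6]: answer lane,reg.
23,0

r:5=>grp=5,rB=0  c:6=>tig=3,lo=0
L=5*4+3=23  i=0*2+0=0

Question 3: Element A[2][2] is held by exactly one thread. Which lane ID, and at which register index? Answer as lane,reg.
9,0

r:2=>grp=2,rB=0  c:2=>tig=1,lo=0
L=2*4+1=9  i=0*2+0=0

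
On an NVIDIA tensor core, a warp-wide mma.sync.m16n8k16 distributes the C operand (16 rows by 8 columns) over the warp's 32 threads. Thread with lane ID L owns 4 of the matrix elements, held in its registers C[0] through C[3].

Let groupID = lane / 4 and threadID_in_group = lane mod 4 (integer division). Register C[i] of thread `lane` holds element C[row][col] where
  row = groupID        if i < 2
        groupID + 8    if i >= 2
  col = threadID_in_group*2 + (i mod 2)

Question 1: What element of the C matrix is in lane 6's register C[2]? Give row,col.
9,4

lane 6: G=1 (6/4), T=2 (6%4)
i=2: r=1+8=9, c=2*2+0=4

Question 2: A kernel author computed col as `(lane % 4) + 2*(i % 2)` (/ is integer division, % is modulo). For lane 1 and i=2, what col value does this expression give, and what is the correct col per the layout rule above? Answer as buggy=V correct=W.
buggy=1 correct=2

`(lane % 4) + 2*(i % 2)`[1,2]⇒1
1: gr=0,th=1
[2] (0+8,1*2+0) = (8,2)
col: 1 vs 2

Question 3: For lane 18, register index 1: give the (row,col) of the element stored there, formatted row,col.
18: grp=4,tig=2
[1] (4+0,2*2+1) = (4,5)

4,5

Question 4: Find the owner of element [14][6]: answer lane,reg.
r=14→G=6,rhi=1  c=6→T=3,p=0
L=6*4+3=27  i=1*2+0=2

27,2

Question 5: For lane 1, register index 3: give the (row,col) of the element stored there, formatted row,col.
L=1=>grp=1>>2=0, tig=1&3=1
[3]=>row 0+8=8  col 1·2+1=3

8,3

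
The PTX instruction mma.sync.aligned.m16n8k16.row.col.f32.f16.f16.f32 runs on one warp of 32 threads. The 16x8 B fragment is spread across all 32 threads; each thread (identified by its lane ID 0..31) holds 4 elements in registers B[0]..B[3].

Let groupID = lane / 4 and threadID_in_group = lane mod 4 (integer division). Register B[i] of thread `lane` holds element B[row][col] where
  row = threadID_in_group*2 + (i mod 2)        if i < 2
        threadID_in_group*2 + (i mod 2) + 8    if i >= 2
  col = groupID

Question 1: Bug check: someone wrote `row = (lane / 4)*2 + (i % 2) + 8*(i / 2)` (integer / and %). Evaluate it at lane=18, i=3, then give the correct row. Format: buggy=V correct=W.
buggy=17 correct=13

`(lane / 4)*2 + (i % 2) + 8*(i / 2)`[18,3]→17
18: G=4,T=2
[3] (2*2+1+8,4) = (13,4)
row: 17 vs 13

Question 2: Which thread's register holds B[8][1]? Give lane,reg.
c:1=>grp=1  r:8=>rB=1,tig=0,lo=0
L=1*4+0=4  i=1*2+0=2

4,2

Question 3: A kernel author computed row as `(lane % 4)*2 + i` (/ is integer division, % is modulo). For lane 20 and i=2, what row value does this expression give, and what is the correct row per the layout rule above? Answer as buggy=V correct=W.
`(lane % 4)*2 + i`[20,2]→2
lane 20: G=5 (20/4), T=0 (20%4)
i=2: r=0*2+0+8=8, c=G=5
row: 2 vs 8

buggy=2 correct=8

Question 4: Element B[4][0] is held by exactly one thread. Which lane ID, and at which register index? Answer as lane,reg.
2,0

c=0→G=0  r=4→rhi=0,T=2,p=0
L=0*4+2=2  i=0*2+0=0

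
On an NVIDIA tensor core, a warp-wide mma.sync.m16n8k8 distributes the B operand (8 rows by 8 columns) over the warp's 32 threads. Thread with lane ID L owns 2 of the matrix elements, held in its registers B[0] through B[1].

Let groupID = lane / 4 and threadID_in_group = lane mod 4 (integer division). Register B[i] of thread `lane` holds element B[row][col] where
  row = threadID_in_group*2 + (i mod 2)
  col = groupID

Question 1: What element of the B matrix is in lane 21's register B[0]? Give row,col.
2,5

L=21->gid=21>>2=5, tid=21&3=1
[0]->row 1·2+0=2  col gid=5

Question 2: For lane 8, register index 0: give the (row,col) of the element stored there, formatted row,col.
L=8⇒gr=8>>2=2, th=8&3=0
[0]⇒row 0·2+0=0  col gr=2

0,2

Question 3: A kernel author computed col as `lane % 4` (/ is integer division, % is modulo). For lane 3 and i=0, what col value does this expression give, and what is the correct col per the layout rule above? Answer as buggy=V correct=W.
buggy=3 correct=0

`lane % 4`[3,0]->3
L=3->g=3>>2=0, t=3&3=3
[0]->row 3·2+0=6  col g=0
col: 3 vs 0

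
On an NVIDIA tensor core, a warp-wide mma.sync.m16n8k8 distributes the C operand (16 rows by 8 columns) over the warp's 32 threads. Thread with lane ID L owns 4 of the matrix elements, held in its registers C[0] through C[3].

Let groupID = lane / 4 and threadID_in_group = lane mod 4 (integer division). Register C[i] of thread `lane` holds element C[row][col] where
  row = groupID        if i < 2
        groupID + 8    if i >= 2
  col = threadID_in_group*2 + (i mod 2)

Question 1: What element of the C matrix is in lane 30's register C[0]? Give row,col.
L=30=>grp=30>>2=7, tig=30&3=2
[0]=>row 7+0=7  col 2·2+0=4

7,4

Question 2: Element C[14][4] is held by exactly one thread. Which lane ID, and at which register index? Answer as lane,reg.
r=14->g=6,rb=1  c=4->t=2,b0=0
L=6*4+2=26  i=1*2+0=2

26,2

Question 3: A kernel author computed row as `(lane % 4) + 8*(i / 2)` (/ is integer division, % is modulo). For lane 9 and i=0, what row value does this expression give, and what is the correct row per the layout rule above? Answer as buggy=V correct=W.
`(lane % 4) + 8*(i / 2)`[9,0]⇒1
lane 9⇒9/4=2, 9 mod 4=1
i=0  r:2+0⇒2  c:2·1+0⇒2
row: 1 vs 2

buggy=1 correct=2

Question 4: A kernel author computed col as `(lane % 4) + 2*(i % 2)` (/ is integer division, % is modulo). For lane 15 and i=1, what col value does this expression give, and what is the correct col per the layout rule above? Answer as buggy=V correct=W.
`(lane % 4) + 2*(i % 2)`[15,1]→5
lane 15→15/4=3, 15 mod 4=3
i=1  r:3+0→3  c:2·3+1→7
col: 5 vs 7

buggy=5 correct=7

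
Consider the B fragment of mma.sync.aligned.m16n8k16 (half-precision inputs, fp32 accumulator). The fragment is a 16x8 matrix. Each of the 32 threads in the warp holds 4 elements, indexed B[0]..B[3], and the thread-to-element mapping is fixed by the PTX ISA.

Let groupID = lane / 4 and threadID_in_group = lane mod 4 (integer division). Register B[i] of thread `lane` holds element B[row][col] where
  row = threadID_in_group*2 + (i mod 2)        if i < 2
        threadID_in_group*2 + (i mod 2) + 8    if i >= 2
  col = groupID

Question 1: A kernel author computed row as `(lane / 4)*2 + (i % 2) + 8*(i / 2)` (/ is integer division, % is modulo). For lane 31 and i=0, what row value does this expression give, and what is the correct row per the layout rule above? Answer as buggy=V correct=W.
buggy=14 correct=6

`(lane / 4)*2 + (i % 2) + 8*(i / 2)`[31,0]→14
lane 31: G=7 (31/4), T=3 (31%4)
i=0: r=3*2+0+0=6, c=G=7
row: 14 vs 6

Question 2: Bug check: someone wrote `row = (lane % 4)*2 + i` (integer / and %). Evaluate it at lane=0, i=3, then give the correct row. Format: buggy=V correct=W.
buggy=3 correct=9

`(lane % 4)*2 + i`[0,3]->3
L=0->gid=0>>2=0, tid=0&3=0
[3]->row 0·2+1+8=9  col gid=0
row: 3 vs 9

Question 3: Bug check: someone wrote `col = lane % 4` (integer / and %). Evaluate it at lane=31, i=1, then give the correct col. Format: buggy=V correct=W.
`lane % 4`[31,1]=>3
L=31=>grp=31>>2=7, tig=31&3=3
[1]=>row 3·2+1+0=7  col grp=7
col: 3 vs 7

buggy=3 correct=7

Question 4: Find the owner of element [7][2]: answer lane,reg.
11,1

c: 2->gid=2  r: 7->r8=0,tid=3,i&1=1
L=2*4+3=11  i=0*2+1=1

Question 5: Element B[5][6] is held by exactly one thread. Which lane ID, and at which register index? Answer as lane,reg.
26,1

c:6=>grp=6  r:5=>rB=0,tig=2,lo=1
L=6*4+2=26  i=0*2+1=1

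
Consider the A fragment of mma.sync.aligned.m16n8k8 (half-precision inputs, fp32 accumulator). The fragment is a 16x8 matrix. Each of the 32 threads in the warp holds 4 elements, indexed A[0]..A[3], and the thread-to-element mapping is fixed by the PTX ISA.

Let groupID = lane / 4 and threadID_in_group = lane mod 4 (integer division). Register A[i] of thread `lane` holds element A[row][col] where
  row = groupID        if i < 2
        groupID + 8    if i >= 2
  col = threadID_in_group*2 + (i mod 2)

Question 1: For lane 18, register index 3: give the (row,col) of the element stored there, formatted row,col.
lane 18=>18/4=4, 18 mod 4=2
i=3  r:4+8=>12  c:2·2+1=>5

12,5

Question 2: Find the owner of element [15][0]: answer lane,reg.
r=15⇒gr=7,Rb=1  c=0⇒th=0,odd=0
L=7*4+0=28  i=1*2+0=2

28,2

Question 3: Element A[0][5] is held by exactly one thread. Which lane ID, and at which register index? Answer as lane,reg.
r=0⇒gr=0,Rb=0  c=5⇒th=2,odd=1
L=0*4+2=2  i=0*2+1=1

2,1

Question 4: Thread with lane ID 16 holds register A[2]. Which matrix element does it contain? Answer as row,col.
L=16→G=16>>2=4, T=16&3=0
[2]→row 4+8=12  col 0·2+0=0

12,0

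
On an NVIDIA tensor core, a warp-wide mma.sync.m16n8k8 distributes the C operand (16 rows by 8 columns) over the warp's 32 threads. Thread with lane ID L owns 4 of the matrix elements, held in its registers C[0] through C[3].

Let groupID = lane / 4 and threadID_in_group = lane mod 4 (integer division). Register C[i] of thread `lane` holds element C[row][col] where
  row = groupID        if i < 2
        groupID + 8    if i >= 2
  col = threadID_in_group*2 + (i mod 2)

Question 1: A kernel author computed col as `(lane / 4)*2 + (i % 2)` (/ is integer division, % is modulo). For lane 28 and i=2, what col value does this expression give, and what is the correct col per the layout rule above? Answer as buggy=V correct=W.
buggy=14 correct=0

`(lane / 4)*2 + (i % 2)`[28,2]->14
L=28->gid=28>>2=7, tid=28&3=0
[2]->row 7+8=15  col 0·2+0=0
col: 14 vs 0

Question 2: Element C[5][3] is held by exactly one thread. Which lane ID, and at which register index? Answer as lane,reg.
r: 5->gid=5,r8=0  c: 3->tid=1,i&1=1
L=5*4+1=21  i=0*2+1=1

21,1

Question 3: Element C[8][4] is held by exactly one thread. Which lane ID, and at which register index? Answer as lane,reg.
r:8=>grp=0,rB=1  c:4=>tig=2,lo=0
L=0*4+2=2  i=1*2+0=2

2,2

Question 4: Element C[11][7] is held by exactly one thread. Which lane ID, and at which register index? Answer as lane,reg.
15,3

r=11→G=3,rhi=1  c=7→T=3,p=1
L=3*4+3=15  i=1*2+1=3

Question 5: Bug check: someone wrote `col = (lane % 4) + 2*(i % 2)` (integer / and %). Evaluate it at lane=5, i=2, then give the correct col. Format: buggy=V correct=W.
buggy=1 correct=2

`(lane % 4) + 2*(i % 2)`[5,2]→1
L=5→G=5>>2=1, T=5&3=1
[2]→row 1+8=9  col 1·2+0=2
col: 1 vs 2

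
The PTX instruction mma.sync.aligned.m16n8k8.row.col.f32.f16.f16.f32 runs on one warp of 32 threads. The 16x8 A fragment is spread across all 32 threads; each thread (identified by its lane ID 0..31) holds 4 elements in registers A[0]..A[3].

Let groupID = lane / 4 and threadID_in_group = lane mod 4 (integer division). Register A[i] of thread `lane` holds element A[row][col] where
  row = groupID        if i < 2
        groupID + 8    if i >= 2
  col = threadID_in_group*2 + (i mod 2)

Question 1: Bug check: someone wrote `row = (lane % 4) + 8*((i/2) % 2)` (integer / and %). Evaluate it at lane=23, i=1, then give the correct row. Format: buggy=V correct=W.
buggy=3 correct=5

`(lane % 4) + 8*((i/2) % 2)`[23,1]→3
L=23→G=23>>2=5, T=23&3=3
[1]→row 5+0=5  col 3·2+1=7
row: 3 vs 5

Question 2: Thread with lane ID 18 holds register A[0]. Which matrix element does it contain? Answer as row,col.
4,4

L=18->gid=18>>2=4, tid=18&3=2
[0]->row 4+0=4  col 2·2+0=4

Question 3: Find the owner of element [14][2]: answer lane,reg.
25,2

r=14⇒gr=6,Rb=1  c=2⇒th=1,odd=0
L=6*4+1=25  i=1*2+0=2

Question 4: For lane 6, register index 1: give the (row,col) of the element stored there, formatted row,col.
1,5

6: G=1,T=2
[1] (1+0,2*2+1) = (1,5)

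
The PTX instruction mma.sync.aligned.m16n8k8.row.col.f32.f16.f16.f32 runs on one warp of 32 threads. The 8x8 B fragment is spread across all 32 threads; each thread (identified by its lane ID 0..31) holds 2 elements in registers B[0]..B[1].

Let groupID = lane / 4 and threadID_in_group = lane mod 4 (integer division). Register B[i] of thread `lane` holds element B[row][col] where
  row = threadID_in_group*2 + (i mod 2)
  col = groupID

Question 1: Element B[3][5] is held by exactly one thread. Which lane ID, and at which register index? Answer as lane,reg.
c: 5->gid=5  r: 3->tid=1,i&1=1
L=5*4+1=21  i=1=1

21,1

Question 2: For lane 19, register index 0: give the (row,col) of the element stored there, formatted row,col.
lane 19⇒19/4=4, 19 mod 4=3
i=0  r:2·3+0⇒6  c:4

6,4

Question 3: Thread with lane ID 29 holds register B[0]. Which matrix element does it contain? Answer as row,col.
29: gid=7,tid=1
[0] (1*2+0,7) = (2,7)

2,7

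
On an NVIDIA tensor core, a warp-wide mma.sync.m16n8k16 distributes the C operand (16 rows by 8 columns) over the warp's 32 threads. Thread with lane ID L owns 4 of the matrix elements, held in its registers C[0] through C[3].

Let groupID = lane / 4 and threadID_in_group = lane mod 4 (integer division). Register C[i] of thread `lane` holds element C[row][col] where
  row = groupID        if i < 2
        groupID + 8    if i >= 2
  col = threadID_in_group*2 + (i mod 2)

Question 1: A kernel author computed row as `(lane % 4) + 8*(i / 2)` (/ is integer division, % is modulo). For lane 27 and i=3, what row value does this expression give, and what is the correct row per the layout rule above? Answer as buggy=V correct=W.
buggy=11 correct=14

`(lane % 4) + 8*(i / 2)`[27,3]⇒11
L=27⇒gr=27>>2=6, th=27&3=3
[3]⇒row 6+8=14  col 3·2+1=7
row: 11 vs 14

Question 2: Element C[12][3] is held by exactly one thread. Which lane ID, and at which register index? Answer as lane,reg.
17,3

r:12=>grp=4,rB=1  c:3=>tig=1,lo=1
L=4*4+1=17  i=1*2+1=3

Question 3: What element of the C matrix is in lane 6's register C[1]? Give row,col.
L=6⇒gr=6>>2=1, th=6&3=2
[1]⇒row 1+0=1  col 2·2+1=5

1,5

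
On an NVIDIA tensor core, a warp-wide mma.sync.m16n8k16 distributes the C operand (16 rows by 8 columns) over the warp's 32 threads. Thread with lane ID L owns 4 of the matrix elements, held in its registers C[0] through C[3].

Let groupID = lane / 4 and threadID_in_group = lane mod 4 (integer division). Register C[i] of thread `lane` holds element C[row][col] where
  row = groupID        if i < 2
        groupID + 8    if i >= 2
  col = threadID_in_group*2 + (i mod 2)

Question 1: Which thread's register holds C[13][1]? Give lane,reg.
20,3

r:13=>grp=5,rB=1  c:1=>tig=0,lo=1
L=5*4+0=20  i=1*2+1=3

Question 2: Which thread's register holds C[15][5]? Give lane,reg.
r=15->g=7,rb=1  c=5->t=2,b0=1
L=7*4+2=30  i=1*2+1=3

30,3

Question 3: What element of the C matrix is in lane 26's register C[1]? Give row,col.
lane 26->26/4=6, 26 mod 4=2
i=1  r:6+0->6  c:2·2+1->5

6,5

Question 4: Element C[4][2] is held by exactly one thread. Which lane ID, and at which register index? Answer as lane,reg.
17,0

r: 4->gid=4,r8=0  c: 2->tid=1,i&1=0
L=4*4+1=17  i=0*2+0=0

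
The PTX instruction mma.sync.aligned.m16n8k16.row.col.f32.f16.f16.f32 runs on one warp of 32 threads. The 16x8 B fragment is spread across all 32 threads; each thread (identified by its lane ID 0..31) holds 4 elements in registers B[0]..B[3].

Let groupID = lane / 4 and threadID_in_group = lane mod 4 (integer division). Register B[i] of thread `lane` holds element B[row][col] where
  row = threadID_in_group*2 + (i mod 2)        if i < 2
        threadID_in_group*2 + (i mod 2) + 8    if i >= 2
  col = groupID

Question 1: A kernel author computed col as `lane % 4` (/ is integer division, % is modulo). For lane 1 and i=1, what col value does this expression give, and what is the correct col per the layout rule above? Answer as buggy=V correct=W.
buggy=1 correct=0

`lane % 4`[1,1]=>1
L=1=>grp=1>>2=0, tig=1&3=1
[1]=>row 1·2+1+0=3  col grp=0
col: 1 vs 0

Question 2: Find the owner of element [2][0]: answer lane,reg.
c=0⇒gr=0  r=2⇒Rb=0,th=1,odd=0
L=0*4+1=1  i=0*2+0=0

1,0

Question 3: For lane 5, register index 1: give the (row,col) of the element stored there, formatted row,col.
lane 5=>5/4=1, 5 mod 4=1
i=1  r:2·1+1+0=>3  c:1

3,1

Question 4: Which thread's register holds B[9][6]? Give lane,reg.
c:6=>grp=6  r:9=>rB=1,tig=0,lo=1
L=6*4+0=24  i=1*2+1=3

24,3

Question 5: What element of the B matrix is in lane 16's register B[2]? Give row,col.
16: g=4,t=0
[2] (0*2+0+8,4) = (8,4)

8,4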